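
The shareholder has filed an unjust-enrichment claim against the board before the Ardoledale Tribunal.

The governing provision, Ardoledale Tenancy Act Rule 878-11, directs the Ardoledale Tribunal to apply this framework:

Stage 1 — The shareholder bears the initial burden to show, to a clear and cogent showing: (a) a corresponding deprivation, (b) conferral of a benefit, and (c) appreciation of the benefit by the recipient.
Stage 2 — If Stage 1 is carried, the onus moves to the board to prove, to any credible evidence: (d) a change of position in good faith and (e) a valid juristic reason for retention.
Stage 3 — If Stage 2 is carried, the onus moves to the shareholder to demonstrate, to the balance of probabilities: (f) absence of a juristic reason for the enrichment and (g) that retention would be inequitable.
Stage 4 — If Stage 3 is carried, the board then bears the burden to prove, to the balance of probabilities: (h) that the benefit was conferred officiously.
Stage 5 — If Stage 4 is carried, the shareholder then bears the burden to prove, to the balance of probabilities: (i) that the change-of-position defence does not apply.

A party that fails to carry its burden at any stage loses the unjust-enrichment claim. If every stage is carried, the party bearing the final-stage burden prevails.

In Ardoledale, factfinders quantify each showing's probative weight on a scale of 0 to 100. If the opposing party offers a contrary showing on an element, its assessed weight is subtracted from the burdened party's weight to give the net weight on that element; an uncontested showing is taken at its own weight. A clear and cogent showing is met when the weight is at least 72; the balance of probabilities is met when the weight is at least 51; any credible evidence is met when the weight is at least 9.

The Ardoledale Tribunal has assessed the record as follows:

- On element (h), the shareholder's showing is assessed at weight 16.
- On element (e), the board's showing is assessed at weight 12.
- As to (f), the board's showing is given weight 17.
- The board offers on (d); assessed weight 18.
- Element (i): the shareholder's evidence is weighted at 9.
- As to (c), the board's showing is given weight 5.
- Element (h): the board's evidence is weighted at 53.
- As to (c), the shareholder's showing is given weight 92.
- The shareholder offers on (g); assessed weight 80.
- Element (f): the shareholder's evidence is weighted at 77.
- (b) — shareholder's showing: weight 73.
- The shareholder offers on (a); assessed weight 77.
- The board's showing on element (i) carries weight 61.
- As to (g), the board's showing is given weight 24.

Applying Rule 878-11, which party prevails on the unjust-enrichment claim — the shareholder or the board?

Stage 1 — burden on shareholder; standard: a clear and cogent showing (weight is at least 72).
    (a): 77 ≥ 72 [met]
    (b): 73 ≥ 72 [met]
    (c): 92 − 5 = 87 ≥ 72 [met]
  Stage 1 is satisfied; the onus moves to the board.
Stage 2 — burden on board; standard: any credible evidence (weight is at least 9).
    (d): 18 ≥ 9 [met]
    (e): 12 ≥ 9 [met]
  Stage 2 carried; the burden shifts to the shareholder.
Stage 3 — burden on shareholder; standard: the balance of probabilities (weight is at least 51).
    (f): 77 − 17 = 60 ≥ 51 [met]
    (g): 80 − 24 = 56 ≥ 51 [met]
  Stage 3 carried; the burden shifts to the board.
Stage 4 — burden on board; standard: the balance of probabilities (weight is at least 51).
    (h): 53 − 16 = 37 < 51 [not met]
  Stage 4 not carried; the board fails its burden.
The shareholder prevails.

shareholder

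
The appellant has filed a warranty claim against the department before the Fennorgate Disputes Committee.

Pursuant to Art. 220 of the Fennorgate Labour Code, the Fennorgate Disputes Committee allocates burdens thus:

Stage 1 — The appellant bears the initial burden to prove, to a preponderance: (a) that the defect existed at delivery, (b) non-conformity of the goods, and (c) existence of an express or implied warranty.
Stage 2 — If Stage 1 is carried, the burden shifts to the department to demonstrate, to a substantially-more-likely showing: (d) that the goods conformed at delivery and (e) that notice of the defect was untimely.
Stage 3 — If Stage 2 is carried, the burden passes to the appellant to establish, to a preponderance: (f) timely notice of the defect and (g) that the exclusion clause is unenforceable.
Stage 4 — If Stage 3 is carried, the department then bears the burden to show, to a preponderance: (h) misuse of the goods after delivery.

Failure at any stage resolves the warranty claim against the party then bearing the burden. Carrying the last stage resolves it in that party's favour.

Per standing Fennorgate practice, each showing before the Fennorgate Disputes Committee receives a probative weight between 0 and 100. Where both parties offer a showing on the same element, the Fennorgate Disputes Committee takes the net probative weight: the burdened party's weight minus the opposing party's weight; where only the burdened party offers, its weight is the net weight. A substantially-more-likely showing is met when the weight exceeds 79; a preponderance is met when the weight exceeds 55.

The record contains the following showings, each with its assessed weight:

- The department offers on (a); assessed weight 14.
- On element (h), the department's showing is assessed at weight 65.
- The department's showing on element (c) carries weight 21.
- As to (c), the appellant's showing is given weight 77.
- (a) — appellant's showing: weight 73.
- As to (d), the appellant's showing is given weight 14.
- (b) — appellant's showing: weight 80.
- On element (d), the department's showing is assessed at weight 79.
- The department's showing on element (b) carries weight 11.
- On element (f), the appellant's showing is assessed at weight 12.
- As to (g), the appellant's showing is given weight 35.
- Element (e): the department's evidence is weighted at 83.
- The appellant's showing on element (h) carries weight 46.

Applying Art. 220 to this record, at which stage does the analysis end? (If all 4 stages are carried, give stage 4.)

stage 2

At Stage 1 the appellant must meet a preponderance (weight exceeds 55): on (a) the weight is 73 less the opposing 14 gives net 59, which does exceed 55, so (a) meets the standard; on (b) the weight is 80 less the opposing 11 gives net 69, which does exceed 55, so (b) meets the standard; on (c) the weight is 77 less the opposing 21 gives net 56, > 55, so (c) meets the standard.
  Stage 1 is satisfied; the onus moves to the department.
At Stage 2 the department must meet a substantially-more-likely showing (weight exceeds 79): on (d) the weight is 79 less the opposing 14 gives net 65, which does not exceed 79, so (d) does not meet the standard; on (e) the weight is 83, > 79, so (e) meets the standard.
  Not every element is met, so the department fails to carry Stage 2.
The analysis ends at Stage 2; the appellant prevails.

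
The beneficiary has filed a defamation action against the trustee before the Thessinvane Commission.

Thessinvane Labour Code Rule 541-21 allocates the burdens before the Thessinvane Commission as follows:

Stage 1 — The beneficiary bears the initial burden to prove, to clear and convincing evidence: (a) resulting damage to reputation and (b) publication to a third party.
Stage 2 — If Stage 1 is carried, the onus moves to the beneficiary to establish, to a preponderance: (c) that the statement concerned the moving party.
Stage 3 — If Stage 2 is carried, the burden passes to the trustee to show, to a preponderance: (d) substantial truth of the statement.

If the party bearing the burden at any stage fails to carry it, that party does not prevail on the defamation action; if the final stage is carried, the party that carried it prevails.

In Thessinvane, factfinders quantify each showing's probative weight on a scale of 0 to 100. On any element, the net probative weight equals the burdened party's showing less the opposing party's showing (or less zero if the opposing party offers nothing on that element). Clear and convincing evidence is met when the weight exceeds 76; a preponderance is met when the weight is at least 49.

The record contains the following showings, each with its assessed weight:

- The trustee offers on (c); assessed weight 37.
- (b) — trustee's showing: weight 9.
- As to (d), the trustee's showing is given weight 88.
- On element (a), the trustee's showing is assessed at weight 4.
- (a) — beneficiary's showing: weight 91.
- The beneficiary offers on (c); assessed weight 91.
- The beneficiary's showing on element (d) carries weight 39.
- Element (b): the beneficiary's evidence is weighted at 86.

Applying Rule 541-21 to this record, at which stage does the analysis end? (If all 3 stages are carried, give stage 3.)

stage 3

Stage 1 (beneficiary, clear and convincing evidence, weight exceeds 76): (a) net 91−4=87 > 76 — meets; (b) net 86−9=77 > 76 — meets.
  Stage 1 is satisfied; the beneficiary continues to bear the burden.
Stage 2 (beneficiary, a preponderance, weight is at least 49): (c) net 91−37=54 ≥ 49 — meets.
  Stage 2 carried; the burden shifts to the trustee.
Stage 3 (trustee, a preponderance, weight is at least 49): (d) net 88−39=49 ≥ 49 — meets.
  The trustee carries the last stage.
Every stage carried; the trustee prevails.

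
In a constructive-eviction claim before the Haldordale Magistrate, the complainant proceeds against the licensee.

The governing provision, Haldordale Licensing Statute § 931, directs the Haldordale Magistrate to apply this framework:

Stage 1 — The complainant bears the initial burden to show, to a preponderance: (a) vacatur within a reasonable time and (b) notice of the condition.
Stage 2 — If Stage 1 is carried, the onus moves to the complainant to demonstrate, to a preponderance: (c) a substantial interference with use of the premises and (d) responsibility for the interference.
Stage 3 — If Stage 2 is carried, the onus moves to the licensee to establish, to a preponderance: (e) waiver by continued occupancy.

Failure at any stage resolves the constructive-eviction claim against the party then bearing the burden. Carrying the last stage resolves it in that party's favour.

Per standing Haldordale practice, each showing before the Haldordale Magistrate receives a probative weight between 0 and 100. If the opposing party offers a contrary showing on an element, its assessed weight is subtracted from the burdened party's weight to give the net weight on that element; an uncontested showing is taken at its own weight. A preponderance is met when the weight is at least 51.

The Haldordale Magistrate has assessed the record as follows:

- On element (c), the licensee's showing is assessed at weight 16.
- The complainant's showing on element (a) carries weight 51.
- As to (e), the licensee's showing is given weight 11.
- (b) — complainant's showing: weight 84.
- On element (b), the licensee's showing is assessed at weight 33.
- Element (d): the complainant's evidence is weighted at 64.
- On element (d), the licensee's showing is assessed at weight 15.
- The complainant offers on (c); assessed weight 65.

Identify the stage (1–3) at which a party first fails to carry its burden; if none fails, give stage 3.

Stage 1 — burden on complainant; standard: a preponderance (weight is at least 51).
    (a): 51 ≥ 51 [met]
    (b): 84 − 33 = 51 ≥ 51 [met]
  Stage 1 carried; the burden remains with the complainant.
Stage 2 — burden on complainant; standard: a preponderance (weight is at least 51).
    (c): 65 − 16 = 49 < 51 [not met]
    (d): 64 − 15 = 49 < 51 [not met]
  The complainant does not carry Stage 2.
The analysis ends at Stage 2; the licensee prevails.

stage 2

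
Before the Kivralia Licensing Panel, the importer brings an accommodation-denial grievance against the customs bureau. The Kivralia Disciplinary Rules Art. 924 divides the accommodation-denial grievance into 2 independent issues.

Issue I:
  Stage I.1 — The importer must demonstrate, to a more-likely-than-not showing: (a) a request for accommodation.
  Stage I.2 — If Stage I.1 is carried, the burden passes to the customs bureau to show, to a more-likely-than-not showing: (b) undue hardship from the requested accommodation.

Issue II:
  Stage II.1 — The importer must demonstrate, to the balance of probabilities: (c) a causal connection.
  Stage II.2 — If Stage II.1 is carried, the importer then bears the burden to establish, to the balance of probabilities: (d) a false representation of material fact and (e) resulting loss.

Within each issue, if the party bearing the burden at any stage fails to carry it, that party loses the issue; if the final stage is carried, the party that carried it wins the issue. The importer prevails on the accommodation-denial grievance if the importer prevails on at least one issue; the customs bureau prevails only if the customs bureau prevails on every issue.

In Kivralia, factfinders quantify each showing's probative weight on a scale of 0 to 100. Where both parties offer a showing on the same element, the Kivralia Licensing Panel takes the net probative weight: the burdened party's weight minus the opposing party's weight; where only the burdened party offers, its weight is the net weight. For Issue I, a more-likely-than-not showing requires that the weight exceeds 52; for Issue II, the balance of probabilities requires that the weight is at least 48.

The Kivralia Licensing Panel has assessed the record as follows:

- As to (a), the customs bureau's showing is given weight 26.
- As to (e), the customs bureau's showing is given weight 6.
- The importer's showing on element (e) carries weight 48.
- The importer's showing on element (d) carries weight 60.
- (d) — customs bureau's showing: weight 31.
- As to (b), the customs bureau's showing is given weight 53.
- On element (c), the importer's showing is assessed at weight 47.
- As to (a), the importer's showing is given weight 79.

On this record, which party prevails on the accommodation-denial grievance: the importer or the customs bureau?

customs bureau

— Issue I —
At Stage I.1 the importer must meet a more-likely-than-not showing (weight exceeds 52): on (a) the weight is 79 less the opposing 26 gives net 53, > 52, so (a) meets the standard.
  Stage I.1 carried; the burden shifts to the customs bureau.
At Stage I.2 the customs bureau must meet a more-likely-than-not showing (weight exceeds 52): on (b) the weight is 53, which does exceed 52, so (b) meets the standard.
  Stage I.2 carried; the final stage is satisfied.
With every stage satisfied, the customs bureau prevails on this issue.
— Issue II —
Stage II.1 — burden on importer; standard: the balance of probabilities (weight is at least 48).
    (c): 47 < 48 [not met]
  Stage II.1 not carried; the importer fails its burden.
The customs bureau prevails on this issue.
Per-issue: Issue I → customs bureau; Issue II → customs bureau. The importer must prevail on at least one issue; overall, the customs bureau prevails.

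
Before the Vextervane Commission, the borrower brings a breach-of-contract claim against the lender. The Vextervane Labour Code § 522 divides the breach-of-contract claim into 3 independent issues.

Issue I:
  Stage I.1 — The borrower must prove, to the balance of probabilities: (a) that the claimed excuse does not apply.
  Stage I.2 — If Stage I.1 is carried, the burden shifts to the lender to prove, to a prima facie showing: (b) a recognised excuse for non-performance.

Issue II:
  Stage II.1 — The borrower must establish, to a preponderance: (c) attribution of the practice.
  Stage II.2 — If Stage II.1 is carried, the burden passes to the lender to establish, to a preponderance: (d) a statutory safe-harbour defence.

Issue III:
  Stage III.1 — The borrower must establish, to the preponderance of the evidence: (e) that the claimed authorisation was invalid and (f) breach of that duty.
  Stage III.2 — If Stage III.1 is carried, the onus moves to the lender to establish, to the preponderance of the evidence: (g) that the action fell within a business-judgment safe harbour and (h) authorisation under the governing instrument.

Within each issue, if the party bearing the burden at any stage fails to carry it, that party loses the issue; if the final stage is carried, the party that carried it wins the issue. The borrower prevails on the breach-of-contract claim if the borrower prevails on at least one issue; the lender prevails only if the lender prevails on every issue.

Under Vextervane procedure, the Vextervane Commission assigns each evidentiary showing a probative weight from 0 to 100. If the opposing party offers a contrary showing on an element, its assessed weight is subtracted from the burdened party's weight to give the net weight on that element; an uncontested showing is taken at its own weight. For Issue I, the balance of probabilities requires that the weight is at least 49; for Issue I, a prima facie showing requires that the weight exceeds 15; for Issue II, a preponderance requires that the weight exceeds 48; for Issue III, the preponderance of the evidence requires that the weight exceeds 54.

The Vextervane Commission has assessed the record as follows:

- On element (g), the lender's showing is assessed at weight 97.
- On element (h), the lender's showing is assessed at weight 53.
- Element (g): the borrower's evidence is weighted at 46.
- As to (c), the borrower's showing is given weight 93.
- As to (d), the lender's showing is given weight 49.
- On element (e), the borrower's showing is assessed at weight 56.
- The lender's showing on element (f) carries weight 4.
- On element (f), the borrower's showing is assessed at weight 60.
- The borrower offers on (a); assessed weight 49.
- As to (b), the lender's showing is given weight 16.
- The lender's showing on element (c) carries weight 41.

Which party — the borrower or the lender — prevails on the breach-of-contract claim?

— Issue I —
Stage I.1 — burden on borrower; standard: the balance of probabilities (weight is at least 49).
    (a): 49 ≥ 49 [met]
  All elements met. The burden passes to the lender.
Stage I.2 — burden on lender; standard: a prima facie showing (weight exceeds 15).
    (b): 16 > 15 [met]
  Stage I.2 carried; the final stage is satisfied.
Every stage carried; the lender prevails on this issue.
— Issue II —
At Stage II.1 the borrower must meet a preponderance (weight exceeds 48): on (c) the weight is 93 less the opposing 41 gives net 52, which does exceed 48, so (c) meets the standard.
  Stage II.1 is satisfied; the onus moves to the lender.
At Stage II.2 the lender must meet a preponderance (weight exceeds 48): on (d) the weight is 49, which does exceed 48, so (d) meets the standard.
  The lender carries the last stage.
With every stage satisfied, the lender prevails on this issue.
— Issue III —
Stage III.1 (borrower, the preponderance of the evidence, weight exceeds 54): (e) 56 > 54 — meets; (f) net 60−4=56 > 54 — meets.
  The borrower carries Stage III.1; the lender now bears the burden.
Stage III.2 (lender, the preponderance of the evidence, weight exceeds 54): (g) net 97−46=51 ≤ 54 — fails; (h) 53 ≤ 54 — fails.
  The lender does not carry Stage III.2.
The analysis ends at Stage III.2; the borrower prevails on this issue.
Per-issue: Issue I → lender; Issue II → lender; Issue III → borrower. The borrower must prevail on at least one issue; overall, the borrower prevails.

borrower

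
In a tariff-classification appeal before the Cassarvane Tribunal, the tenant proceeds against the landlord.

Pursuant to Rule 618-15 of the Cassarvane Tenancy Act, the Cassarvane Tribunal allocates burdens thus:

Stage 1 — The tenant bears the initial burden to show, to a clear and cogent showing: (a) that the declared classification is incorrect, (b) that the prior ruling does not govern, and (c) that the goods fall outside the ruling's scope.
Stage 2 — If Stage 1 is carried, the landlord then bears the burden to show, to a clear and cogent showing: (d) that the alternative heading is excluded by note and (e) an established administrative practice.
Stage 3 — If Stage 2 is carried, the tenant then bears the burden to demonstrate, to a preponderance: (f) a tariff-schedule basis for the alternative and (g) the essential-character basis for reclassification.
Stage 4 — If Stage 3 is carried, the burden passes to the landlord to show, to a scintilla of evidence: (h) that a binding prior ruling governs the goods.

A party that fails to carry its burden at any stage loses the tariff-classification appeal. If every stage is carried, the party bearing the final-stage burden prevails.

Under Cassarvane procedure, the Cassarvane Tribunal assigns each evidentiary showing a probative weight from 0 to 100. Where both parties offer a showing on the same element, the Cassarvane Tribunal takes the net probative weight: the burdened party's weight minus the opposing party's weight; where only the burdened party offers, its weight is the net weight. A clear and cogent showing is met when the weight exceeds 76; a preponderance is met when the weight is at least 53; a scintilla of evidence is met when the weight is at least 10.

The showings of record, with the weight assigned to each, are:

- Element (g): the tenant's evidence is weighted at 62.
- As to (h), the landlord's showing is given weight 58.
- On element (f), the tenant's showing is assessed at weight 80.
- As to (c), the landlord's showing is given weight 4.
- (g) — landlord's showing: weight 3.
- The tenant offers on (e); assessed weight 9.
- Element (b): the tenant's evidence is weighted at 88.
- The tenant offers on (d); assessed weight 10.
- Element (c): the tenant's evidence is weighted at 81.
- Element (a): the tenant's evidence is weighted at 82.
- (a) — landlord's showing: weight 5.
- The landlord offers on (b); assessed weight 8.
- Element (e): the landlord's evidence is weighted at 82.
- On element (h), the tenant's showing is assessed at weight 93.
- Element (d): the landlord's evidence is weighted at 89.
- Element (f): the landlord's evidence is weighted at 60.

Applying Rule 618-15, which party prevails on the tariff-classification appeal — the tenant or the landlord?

tenant

Stage 1 — burden on tenant; standard: a clear and cogent showing (weight exceeds 76).
    (a): 82 − 5 = 77 > 76 [met]
    (b): 88 − 8 = 80 > 76 [met]
    (c): 81 − 4 = 77 > 76 [met]
  All elements met. The burden passes to the landlord.
Stage 2 — burden on landlord; standard: a clear and cogent showing (weight exceeds 76).
    (d): 89 − 10 = 79 > 76 [met]
    (e): 82 − 9 = 73 ≤ 76 [not met]
  Stage 2 not carried; the landlord fails its burden.
So the tenant prevails.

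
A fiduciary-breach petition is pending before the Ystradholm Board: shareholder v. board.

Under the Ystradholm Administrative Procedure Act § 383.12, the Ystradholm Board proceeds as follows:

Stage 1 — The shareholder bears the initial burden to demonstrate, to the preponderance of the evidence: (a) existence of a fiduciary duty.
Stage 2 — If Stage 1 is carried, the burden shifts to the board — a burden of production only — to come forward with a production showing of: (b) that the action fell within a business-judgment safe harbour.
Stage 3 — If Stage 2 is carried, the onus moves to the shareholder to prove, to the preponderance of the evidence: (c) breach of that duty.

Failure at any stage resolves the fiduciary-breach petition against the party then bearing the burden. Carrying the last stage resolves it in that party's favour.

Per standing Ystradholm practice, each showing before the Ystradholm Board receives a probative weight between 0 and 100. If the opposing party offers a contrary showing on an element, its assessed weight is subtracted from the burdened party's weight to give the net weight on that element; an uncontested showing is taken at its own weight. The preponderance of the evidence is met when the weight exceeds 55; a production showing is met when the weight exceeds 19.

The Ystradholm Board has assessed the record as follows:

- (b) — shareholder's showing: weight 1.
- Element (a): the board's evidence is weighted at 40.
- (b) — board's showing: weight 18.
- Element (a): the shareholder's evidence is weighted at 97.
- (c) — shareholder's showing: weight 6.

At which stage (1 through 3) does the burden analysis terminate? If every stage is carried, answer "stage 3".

stage 2

Stage 1 — burden on shareholder; standard: the preponderance of the evidence (weight exceeds 55).
    (a): 97 − 40 = 57 > 55 [met]
  The shareholder carries Stage 1; the board now bears the burden.
Stage 2 — burden on board; standard: a production showing (weight exceeds 19).
    (b): 18 − 1 = 17 ≤ 19 [not met]
  Not every element is met, so the board fails to carry Stage 2.
The analysis ends at Stage 2; the shareholder prevails.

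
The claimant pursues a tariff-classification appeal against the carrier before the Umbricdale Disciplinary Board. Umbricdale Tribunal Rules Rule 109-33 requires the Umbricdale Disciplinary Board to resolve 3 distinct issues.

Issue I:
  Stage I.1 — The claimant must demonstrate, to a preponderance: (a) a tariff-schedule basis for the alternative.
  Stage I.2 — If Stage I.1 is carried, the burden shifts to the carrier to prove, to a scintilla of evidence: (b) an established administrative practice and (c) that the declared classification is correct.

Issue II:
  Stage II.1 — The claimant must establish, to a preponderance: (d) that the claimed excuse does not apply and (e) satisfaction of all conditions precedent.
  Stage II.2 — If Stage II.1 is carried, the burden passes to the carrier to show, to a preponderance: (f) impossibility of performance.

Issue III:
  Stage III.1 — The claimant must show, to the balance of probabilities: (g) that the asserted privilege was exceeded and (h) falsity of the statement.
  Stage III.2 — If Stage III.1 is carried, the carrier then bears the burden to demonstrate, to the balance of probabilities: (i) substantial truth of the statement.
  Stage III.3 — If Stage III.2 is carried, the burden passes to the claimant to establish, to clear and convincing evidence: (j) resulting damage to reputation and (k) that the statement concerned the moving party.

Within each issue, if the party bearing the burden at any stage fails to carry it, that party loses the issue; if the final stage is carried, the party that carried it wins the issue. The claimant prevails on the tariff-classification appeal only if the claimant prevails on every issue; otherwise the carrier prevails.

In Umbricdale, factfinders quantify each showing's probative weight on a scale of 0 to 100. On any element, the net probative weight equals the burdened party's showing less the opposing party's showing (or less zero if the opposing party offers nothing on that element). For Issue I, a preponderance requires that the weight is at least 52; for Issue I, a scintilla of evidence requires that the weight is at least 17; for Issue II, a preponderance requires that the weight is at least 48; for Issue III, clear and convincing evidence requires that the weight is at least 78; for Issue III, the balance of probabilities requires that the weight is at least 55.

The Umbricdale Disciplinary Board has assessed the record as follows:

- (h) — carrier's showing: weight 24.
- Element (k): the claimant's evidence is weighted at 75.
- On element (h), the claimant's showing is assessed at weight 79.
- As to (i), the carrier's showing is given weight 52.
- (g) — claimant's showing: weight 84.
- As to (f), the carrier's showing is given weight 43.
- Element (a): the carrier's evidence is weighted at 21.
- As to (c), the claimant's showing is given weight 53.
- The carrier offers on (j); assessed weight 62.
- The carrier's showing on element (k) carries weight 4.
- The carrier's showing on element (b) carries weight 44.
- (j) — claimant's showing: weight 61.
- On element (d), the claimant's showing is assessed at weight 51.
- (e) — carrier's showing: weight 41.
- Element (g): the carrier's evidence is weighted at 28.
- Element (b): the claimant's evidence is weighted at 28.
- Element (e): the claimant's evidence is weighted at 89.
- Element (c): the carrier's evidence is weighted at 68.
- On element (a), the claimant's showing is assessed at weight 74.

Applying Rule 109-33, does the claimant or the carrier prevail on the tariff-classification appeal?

— Issue I —
At Stage I.1 the claimant must meet a preponderance (weight is at least 52): on (a) the weight is 74 less the opposing 21 gives net 53, ≥ 52, so (a) meets the standard.
  The claimant carries Stage I.1; the carrier now bears the burden.
At Stage I.2 the carrier must meet a scintilla of evidence (weight is at least 17): on (b) the weight is 44 less the opposing 28 gives net 16, which does not reach 17, so (b) does not meet the standard; on (c) the weight is 68 less the opposing 53 gives net 15, which does not reach 17, so (c) does not meet the standard.
  The carrier does not carry Stage I.2.
The analysis ends at Stage I.2; the claimant prevails on this issue.
— Issue II —
Stage II.1 (claimant, a preponderance, weight is at least 48): (d) 51 ≥ 48 — meets; (e) net 89−41=48 ≥ 48 — meets.
  Stage II.1 is satisfied; the onus moves to the carrier.
Stage II.2 (carrier, a preponderance, weight is at least 48): (f) 43 < 48 — fails.
  Stage II.2 not carried; the carrier fails its burden.
The analysis ends at Stage II.2; the claimant prevails on this issue.
— Issue III —
At Stage III.1 the claimant must meet the balance of probabilities (weight is at least 55): on (g) the weight is 84 less the opposing 28 gives net 56, which does reach 55, so (g) meets the standard; on (h) the weight is 79 less the opposing 24 gives net 55, which does reach 55, so (h) meets the standard.
  Stage III.1 carried; the burden shifts to the carrier.
At Stage III.2 the carrier must meet the balance of probabilities (weight is at least 55): on (i) the weight is 52, which does not reach 55, so (i) does not meet the standard.
  The carrier does not carry Stage III.2.
The analysis ends at Stage III.2; the claimant prevails on this issue.
Per-issue: Issue I → claimant; Issue II → claimant; Issue III → claimant. The claimant must prevail on every issue; overall, the claimant prevails.

claimant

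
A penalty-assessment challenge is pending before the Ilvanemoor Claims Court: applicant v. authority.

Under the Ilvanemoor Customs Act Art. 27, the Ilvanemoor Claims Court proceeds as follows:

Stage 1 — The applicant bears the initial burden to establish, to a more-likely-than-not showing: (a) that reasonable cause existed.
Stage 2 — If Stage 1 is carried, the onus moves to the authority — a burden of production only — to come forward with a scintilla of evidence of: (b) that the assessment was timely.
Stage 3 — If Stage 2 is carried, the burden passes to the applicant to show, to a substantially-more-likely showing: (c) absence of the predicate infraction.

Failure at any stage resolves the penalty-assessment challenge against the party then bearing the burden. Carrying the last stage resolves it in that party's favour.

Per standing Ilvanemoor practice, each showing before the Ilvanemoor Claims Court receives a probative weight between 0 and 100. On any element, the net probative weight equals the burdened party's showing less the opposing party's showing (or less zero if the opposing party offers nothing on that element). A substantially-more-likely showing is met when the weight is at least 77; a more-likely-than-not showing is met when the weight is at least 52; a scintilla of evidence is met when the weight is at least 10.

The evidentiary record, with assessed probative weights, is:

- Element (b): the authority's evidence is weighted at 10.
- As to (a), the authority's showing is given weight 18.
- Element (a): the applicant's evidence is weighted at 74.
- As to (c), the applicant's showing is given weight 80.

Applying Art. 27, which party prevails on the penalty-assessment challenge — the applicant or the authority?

applicant

Stage 1 — burden on applicant; standard: a more-likely-than-not showing (weight is at least 52).
    (a): 74 − 18 = 56 ≥ 52 [met]
  Stage 1 carried; the burden shifts to the authority.
Stage 2 — burden on authority; standard: a scintilla of evidence (weight is at least 10).
    (b): 10 ≥ 10 [met]
  The authority carries Stage 2; the applicant now bears the burden.
Stage 3 — burden on applicant; standard: a substantially-more-likely showing (weight is at least 77).
    (c): 80 ≥ 77 [met]
  Stage 3 carried; the final stage is satisfied.
Every stage carried; the applicant prevails.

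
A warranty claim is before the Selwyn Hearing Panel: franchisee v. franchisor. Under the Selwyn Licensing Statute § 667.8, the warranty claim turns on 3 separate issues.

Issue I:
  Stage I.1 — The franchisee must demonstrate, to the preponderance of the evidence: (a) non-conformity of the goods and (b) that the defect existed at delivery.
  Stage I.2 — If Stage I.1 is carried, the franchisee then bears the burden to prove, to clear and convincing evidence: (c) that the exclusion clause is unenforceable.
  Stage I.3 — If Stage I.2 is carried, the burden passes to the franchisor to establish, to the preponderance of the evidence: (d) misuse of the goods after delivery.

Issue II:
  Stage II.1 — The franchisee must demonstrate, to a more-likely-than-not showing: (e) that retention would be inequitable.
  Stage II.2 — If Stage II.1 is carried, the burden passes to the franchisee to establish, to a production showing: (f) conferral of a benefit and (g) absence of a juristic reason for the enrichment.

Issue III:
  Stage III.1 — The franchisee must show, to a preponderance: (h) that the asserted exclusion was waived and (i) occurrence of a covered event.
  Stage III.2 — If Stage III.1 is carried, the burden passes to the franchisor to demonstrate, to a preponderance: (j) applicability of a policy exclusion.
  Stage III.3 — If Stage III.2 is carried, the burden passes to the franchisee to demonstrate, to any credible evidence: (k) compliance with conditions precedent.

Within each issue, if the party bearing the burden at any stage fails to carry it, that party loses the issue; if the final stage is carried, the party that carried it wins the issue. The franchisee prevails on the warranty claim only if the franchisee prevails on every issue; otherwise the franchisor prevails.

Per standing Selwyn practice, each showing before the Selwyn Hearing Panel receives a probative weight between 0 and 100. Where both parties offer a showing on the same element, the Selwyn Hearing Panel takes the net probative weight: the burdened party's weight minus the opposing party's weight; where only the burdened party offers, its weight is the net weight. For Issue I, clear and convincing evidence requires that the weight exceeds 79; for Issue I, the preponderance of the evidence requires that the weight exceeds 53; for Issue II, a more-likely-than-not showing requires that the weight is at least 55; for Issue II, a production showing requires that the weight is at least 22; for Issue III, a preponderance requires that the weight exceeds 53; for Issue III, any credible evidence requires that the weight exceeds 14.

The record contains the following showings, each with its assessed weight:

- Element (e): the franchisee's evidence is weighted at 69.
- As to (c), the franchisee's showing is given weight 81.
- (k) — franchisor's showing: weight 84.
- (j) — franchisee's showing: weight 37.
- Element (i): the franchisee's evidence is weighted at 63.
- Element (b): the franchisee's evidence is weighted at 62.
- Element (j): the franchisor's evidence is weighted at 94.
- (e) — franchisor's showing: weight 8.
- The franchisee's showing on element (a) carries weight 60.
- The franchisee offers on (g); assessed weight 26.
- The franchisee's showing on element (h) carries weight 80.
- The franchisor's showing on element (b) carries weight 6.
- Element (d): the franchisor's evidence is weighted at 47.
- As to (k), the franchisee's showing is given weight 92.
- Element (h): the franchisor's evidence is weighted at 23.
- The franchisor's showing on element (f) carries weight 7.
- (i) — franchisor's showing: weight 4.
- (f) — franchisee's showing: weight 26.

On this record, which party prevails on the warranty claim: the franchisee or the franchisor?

franchisor

— Issue I —
At Stage I.1 the franchisee must meet the preponderance of the evidence (weight exceeds 53): on (a) the weight is 60, > 53, so (a) meets the standard; on (b) the weight is 62 less the opposing 6 gives net 56, > 53, so (b) meets the standard.
  All elements met. The franchisee retains the burden for Stage I.2.
At Stage I.2 the franchisee must meet clear and convincing evidence (weight exceeds 79): on (c) the weight is 81, > 79, so (c) meets the standard.
  The franchisee carries Stage I.2; the franchisor now bears the burden.
At Stage I.3 the franchisor must meet the preponderance of the evidence (weight exceeds 53): on (d) the weight is 47, ≤ 53, so (d) does not meet the standard.
  The franchisor does not carry Stage I.3.
The franchisee prevails on this issue.
— Issue II —
Stage II.1 (franchisee, a more-likely-than-not showing, weight is at least 55): (e) net 69−8=61 ≥ 55 — meets.
  Stage II.1 is satisfied; the franchisee continues to bear the burden.
Stage II.2 (franchisee, a production showing, weight is at least 22): (f) net 26−7=19 < 22 — fails; (g) 26 ≥ 22 — meets.
  The franchisee does not carry Stage II.2.
So the franchisor prevails on this issue.
— Issue III —
At Stage III.1 the franchisee must meet a preponderance (weight exceeds 53): on (h) the weight is 80 less the opposing 23 gives net 57, which does exceed 53, so (h) meets the standard; on (i) the weight is 63 less the opposing 4 gives net 59, which does exceed 53, so (i) meets the standard.
  Stage III.1 is satisfied; the onus moves to the franchisor.
At Stage III.2 the franchisor must meet a preponderance (weight exceeds 53): on (j) the weight is 94 less the opposing 37 gives net 57, which does exceed 53, so (j) meets the standard.
  The franchisor carries Stage III.2; the franchisee now bears the burden.
At Stage III.3 the franchisee must meet any credible evidence (weight exceeds 14): on (k) the weight is 92 less the opposing 84 gives net 8, ≤ 14, so (k) does not meet the standard.
  Stage III.3 not carried; the franchisee fails its burden.
The analysis ends at Stage III.3; the franchisor prevails on this issue.
Per-issue: Issue I → franchisee; Issue II → franchisor; Issue III → franchisor. The franchisee must prevail on every issue; overall, the franchisor prevails.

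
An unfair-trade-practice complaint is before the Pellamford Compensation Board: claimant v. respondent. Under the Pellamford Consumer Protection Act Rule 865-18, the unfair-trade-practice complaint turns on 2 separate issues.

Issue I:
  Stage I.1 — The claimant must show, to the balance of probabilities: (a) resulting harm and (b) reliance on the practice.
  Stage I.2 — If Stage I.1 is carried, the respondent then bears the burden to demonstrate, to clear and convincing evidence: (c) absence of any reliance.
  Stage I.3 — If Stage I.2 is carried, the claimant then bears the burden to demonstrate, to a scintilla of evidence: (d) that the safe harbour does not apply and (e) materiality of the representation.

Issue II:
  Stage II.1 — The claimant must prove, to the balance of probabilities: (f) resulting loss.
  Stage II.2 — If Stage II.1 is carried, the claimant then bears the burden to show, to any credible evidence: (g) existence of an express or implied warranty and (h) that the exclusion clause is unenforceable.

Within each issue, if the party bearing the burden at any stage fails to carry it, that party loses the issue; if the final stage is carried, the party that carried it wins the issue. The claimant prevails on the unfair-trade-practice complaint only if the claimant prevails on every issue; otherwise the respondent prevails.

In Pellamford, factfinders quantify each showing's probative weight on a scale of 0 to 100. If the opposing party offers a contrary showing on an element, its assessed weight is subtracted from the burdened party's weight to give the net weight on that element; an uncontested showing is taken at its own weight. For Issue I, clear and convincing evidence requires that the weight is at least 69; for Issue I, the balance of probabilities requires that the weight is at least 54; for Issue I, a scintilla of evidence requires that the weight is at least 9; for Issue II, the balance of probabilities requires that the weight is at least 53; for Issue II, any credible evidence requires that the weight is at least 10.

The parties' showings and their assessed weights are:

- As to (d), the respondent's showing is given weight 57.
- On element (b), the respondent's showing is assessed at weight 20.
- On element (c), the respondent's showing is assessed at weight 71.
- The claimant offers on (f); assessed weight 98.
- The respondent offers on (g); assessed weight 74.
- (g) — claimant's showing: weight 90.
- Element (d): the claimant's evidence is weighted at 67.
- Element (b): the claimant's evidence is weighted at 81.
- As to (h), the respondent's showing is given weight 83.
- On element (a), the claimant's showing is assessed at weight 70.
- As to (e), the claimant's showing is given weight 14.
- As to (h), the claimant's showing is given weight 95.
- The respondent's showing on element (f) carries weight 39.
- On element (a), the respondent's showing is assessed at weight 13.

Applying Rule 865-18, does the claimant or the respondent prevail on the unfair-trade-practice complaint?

— Issue I —
At Stage I.1 the claimant must meet the balance of probabilities (weight is at least 54): on (a) the weight is 70 less the opposing 13 gives net 57, which does reach 54, so (a) meets the standard; on (b) the weight is 81 less the opposing 20 gives net 61, which does reach 54, so (b) meets the standard.
  Stage I.1 is satisfied; the onus moves to the respondent.
At Stage I.2 the respondent must meet clear and convincing evidence (weight is at least 69): on (c) the weight is 71, ≥ 69, so (c) meets the standard.
  Stage I.2 is satisfied; the onus moves to the claimant.
At Stage I.3 the claimant must meet a scintilla of evidence (weight is at least 9): on (d) the weight is 67 less the opposing 57 gives net 10, which does reach 9, so (d) meets the standard; on (e) the weight is 14, which does reach 9, so (e) meets the standard.
  All elements met at the final stage.
With every stage satisfied, the claimant prevails on this issue.
— Issue II —
Stage II.1 (claimant, the balance of probabilities, weight is at least 53): (f) net 98−39=59 ≥ 53 — meets.
  Stage II.1 carried; the burden remains with the claimant.
Stage II.2 (claimant, any credible evidence, weight is at least 10): (g) net 90−74=16 ≥ 10 — meets; (h) net 95−83=12 ≥ 10 — meets.
  The claimant carries the last stage.
With every stage satisfied, the claimant prevails on this issue.
Per-issue: Issue I → claimant; Issue II → claimant. The claimant must prevail on every issue; overall, the claimant prevails.

claimant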